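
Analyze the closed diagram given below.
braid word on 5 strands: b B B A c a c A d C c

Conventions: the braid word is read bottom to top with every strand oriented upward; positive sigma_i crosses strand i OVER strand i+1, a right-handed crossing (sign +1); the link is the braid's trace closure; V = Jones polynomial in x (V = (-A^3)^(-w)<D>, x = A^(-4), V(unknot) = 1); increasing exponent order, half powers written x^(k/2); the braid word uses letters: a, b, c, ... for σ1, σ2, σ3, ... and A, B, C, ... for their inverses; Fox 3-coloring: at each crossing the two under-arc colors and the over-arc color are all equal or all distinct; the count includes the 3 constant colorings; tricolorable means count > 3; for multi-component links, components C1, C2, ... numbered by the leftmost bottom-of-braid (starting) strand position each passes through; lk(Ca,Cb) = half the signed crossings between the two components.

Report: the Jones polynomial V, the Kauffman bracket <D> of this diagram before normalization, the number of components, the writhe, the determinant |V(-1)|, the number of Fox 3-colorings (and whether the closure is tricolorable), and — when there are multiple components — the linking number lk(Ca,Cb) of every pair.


Jones polynomial: V(x) = -x^(1/2) - x^(5/2)
<D> = A^-7 + A; writhe +1
components 2, writhe +1 (11 crossings)
linking number lk(C1,C2) = +1
3-colorings: 3 of 3^11, det 2 — not tricolorable
note: the span of V is 2, within the link bound 11 + 2 - 1


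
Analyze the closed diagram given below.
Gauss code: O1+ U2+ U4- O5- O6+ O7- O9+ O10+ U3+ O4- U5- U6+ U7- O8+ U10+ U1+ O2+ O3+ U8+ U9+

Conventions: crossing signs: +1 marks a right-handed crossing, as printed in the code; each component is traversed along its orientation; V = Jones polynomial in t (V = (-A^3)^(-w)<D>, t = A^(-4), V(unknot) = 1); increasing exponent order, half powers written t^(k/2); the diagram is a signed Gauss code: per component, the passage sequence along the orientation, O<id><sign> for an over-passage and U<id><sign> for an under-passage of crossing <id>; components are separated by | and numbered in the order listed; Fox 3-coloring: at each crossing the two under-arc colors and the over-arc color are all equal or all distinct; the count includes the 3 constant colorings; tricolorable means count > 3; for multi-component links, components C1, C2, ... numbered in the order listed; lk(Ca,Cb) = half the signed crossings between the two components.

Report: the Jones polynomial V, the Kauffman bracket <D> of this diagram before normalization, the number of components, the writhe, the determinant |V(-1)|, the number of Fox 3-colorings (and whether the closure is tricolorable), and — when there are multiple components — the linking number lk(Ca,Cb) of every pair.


V = t - t^2 + 2t^3 - t^4 + t^5 - t^6
<D> = -A^-12 + A^-8 - A^-4 + 2 - A^4 + A^8 (w = +4)
1 component over 10 crossings, w = +4
3 Fox colorings among 3^10, |V(-1)| = 7: not tricolorable
why: w = +4 shifts under R1 moves; the (-A^3)^(-4) factor cancels that in V


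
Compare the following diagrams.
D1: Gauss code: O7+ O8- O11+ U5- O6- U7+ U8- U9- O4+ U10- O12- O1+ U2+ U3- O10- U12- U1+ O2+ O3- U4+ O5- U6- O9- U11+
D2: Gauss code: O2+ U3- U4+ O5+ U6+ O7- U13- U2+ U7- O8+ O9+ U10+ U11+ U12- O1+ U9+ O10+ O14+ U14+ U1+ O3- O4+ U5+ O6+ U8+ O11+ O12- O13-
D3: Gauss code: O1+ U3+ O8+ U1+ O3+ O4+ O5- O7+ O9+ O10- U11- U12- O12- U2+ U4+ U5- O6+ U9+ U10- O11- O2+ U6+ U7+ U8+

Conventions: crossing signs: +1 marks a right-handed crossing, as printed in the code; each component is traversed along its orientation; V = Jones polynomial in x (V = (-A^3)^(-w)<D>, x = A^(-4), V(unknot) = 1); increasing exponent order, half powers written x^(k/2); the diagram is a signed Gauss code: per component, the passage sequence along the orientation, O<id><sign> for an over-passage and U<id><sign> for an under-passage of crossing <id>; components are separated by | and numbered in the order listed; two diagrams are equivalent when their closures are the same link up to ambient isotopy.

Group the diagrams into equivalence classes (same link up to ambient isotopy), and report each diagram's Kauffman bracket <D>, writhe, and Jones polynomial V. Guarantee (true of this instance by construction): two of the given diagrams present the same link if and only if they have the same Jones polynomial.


classes: {D1} | {D2} | {D3}
V(D1) = -x^-4 + x^-3 + x^-1  [12 crossings, <D> = A^-2 + A^6 - A^10, w = -2]
D2 (bracket A^-14 - 2A^-10 + A^-6 - 2A^-2 + 2A^2 + A^10; 14 crossings at w = +6): V = x^2 + 2x^4 - 2x^5 + x^6 - 2x^7 + x^8
V(D3) = x + x^3 - x^4  (w +4, c 12, <D> = -A^-4 + 1 + A^8)
insight: 3 classes among 3 diagrams; unequal V(x) rules out equality


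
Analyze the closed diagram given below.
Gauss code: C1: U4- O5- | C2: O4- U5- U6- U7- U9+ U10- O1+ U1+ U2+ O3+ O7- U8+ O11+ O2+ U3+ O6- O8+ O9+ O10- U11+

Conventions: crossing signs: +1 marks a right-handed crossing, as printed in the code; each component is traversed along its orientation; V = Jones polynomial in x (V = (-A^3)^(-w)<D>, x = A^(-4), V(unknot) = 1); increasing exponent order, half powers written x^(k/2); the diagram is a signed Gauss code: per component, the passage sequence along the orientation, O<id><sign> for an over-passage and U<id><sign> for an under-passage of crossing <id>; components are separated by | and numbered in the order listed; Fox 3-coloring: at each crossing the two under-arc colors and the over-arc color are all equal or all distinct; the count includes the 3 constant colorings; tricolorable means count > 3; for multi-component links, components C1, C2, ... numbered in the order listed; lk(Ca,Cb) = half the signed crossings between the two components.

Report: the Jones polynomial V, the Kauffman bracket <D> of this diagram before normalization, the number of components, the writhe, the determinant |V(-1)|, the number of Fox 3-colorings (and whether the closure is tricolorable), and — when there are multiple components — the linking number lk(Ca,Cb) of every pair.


V(x) = -x^(-3/2) - 2x^(1/2) + x^(3/2) - x^(5/2) + x^(7/2)
bracket: -A^-11 + A^-7 - A^-3 + 2A + A^9, w = +1
2 components, writhe +1, over 11 crossings
lk(C1,C2) = -1
det 6, colorings 9 of 3^11 — tricolorable
observation: w = +1 (over 11 crossings) is diagram-only; (-A^3)^(-1) removes it from V


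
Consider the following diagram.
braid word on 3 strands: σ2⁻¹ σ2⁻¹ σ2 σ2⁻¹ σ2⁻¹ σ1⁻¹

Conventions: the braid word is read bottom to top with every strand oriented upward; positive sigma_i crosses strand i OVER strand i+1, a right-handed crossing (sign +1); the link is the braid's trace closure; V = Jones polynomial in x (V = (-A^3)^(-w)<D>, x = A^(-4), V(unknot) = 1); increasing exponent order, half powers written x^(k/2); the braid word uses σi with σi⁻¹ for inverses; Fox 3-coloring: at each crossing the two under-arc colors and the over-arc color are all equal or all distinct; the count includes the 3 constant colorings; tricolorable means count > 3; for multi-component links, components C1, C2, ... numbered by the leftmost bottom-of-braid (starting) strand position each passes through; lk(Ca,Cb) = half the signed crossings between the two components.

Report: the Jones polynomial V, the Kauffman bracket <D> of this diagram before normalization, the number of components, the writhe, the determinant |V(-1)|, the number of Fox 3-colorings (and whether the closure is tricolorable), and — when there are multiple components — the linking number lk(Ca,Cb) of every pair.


V(x) = -x^-4 + x^-3 + x^-1
bracket: A^-8 + 1 - A^4, w = -4
1 component, writhe -4, over 6 crossings
det 3, colorings 9 of 3^6 — tricolorable
observation: w = -4 (over 6 crossings) is diagram-only; (-A^3)^(4) removes it from V


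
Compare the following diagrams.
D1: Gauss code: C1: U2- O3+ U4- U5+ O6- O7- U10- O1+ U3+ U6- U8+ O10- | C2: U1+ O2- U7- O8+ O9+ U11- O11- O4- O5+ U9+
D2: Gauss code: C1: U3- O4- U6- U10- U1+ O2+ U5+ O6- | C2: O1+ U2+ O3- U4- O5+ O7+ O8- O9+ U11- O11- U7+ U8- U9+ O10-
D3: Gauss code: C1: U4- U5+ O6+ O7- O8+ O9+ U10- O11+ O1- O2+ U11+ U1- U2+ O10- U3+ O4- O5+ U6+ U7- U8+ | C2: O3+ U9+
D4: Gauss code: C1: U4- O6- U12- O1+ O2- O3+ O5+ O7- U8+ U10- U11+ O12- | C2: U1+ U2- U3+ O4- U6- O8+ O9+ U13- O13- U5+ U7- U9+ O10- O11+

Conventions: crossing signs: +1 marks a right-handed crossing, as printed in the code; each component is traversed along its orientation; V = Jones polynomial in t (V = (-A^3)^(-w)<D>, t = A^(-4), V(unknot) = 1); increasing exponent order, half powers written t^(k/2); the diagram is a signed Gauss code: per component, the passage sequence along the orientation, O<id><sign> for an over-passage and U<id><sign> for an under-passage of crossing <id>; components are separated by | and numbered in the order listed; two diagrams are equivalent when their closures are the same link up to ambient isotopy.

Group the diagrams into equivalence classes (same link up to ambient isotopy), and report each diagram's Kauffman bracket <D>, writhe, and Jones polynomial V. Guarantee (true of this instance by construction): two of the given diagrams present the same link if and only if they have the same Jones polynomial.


equivalence classes: {D1, D2, D4} | {D3}
D1 (bracket A^-9 - A^-5 + 2A^-1 - A^3 + 2A^7 - A^11; 11 crossings at w = -1): V = t^(-7/2) - 2t^(-5/2) + t^(-3/2) - 2t^(-1/2) + t^(1/2) - t^(3/2)
D2 (bracket A^-9 - A^-5 + 2A^-1 - A^3 + 2A^7 - A^11; 11 crossings at w = -1): V = t^(-7/2) - 2t^(-5/2) + t^(-3/2) - 2t^(-1/2) + t^(1/2) - t^(3/2)
V(D3) = -t^(1/2) - t^(5/2)  (w +3, c 11, <D> = A^-1 + A^7)
D4 (bracket A^-9 - A^-5 + 2A^-1 - A^3 + 2A^7 - A^11; 13 crossings at w = -1): V = t^(-7/2) - 2t^(-5/2) + t^(-3/2) - 2t^(-1/2) + t^(1/2) - t^(3/2)
observation: 2 values of V(t) split the 4 diagrams


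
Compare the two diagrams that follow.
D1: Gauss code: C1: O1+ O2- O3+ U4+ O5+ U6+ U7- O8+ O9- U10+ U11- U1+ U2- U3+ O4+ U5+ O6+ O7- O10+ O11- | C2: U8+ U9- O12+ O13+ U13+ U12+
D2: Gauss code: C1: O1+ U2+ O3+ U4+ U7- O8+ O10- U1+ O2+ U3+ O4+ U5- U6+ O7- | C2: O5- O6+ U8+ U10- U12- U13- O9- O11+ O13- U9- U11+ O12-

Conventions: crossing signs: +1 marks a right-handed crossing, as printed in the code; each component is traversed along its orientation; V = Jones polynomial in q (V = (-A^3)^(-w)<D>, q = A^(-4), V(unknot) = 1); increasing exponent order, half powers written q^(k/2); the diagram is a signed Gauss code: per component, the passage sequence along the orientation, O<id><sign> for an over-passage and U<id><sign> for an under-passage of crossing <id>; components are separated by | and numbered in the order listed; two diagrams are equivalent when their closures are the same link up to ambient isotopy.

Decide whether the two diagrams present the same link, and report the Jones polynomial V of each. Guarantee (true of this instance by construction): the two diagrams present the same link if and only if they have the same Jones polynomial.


same link: yes
V(D1) = -q^(1/2) - q^(3/2) - q^(5/2) + q^(9/2)  [13 crossings, <D> = -A^-3 + A^5 + A^9 + A^13, w = +5]
D2 (bracket -A^-15 + A^-7 + A^-3 + A; 13 crossings at w = +1): V = -q^(1/2) - q^(3/2) - q^(5/2) + q^(9/2)
note: from 13 to 13 crossings by R-moves: one link, two diagrams


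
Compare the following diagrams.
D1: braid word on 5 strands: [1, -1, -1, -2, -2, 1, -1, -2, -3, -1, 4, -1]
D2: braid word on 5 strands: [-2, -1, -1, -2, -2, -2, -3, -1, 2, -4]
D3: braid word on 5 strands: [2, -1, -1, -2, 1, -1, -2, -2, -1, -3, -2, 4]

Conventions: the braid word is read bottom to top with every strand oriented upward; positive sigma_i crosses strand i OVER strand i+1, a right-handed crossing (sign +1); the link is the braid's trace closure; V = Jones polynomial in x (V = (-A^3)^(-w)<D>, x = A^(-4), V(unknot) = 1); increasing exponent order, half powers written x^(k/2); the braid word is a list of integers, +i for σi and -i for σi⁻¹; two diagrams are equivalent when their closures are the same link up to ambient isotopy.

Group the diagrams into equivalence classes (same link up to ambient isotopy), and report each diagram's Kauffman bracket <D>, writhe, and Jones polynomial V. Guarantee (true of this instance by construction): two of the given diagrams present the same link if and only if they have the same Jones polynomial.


classes: {D1, D2, D3}
V(D1) = x^-8 - 2x^-7 + x^-6 - 2x^-5 + 2x^-4 + x^-2  [12 crossings, <D> = A^-10 + 2A^-2 - 2A^2 + A^6 - 2A^10 + A^14, w = -6]
V(D2) = x^-8 - 2x^-7 + x^-6 - 2x^-5 + 2x^-4 + x^-2  (w -8, c 10, <D> = A^-16 + 2A^-8 - 2A^-4 + 1 - 2A^4 + A^8)
V(D3) = x^-8 - 2x^-7 + x^-6 - 2x^-5 + 2x^-4 + x^-2  (w -6, c 12, <D> = A^-10 + 2A^-2 - 2A^2 + A^6 - 2A^10 + A^14)
insight: all 3 diagrams share one V(x), hence one class


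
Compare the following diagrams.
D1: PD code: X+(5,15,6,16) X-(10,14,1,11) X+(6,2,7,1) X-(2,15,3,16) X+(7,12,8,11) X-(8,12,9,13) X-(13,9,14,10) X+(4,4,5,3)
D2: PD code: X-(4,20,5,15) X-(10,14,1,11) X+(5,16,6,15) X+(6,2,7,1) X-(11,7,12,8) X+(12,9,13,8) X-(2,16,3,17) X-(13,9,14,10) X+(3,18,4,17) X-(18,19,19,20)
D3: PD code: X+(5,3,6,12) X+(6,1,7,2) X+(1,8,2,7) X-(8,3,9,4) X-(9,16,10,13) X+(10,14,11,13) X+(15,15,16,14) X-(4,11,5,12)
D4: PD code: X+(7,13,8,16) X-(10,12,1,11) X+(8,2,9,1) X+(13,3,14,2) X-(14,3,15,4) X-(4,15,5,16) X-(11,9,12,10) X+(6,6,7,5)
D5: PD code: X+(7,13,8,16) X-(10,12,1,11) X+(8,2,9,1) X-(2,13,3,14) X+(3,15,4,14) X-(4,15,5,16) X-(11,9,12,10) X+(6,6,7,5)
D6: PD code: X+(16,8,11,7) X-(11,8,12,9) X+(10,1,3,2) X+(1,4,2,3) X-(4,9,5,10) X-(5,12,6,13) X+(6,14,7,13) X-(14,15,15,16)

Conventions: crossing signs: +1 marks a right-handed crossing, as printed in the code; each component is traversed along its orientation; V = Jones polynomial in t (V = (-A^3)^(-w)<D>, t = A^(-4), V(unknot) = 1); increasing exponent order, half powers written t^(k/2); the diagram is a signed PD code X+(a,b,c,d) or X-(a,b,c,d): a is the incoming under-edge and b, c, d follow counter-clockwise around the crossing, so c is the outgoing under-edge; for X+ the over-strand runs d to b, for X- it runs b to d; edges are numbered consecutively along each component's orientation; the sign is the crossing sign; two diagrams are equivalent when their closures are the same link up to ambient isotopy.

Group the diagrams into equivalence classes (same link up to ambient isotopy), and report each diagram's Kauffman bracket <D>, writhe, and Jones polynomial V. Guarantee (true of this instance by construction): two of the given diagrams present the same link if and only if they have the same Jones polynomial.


classes: {D1, D2, D4, D5} | {D3, D6}
V(D1) = t^-3 + t^-2 + t^-1 + 1  [8 crossings, <D> = 1 + A^4 + A^8 + A^12, w = 0]
D2 (bracket A^-6 + A^-2 + A^2 + A^6; 10 crossings at w = -2): V = t^-3 + t^-2 + t^-1 + 1
D3 (bracket A^-6 + A^-2 + A^2 + A^6; 8 crossings at w = +2): V = 1 + t + t^2 + t^3
V(D4) = t^-3 + t^-2 + t^-1 + 1  [8 crossings, <D> = 1 + A^4 + A^8 + A^12, w = 0]
V(D5) = t^-3 + t^-2 + t^-1 + 1  [8 crossings, <D> = 1 + A^4 + A^8 + A^12, w = 0]
V(D6) = 1 + t + t^2 + t^3  [8 crossings, <D> = A^-12 + A^-8 + A^-4 + 1, w = 0]
note: 2 classes among 6 diagrams; unequal V(t) rules out equality


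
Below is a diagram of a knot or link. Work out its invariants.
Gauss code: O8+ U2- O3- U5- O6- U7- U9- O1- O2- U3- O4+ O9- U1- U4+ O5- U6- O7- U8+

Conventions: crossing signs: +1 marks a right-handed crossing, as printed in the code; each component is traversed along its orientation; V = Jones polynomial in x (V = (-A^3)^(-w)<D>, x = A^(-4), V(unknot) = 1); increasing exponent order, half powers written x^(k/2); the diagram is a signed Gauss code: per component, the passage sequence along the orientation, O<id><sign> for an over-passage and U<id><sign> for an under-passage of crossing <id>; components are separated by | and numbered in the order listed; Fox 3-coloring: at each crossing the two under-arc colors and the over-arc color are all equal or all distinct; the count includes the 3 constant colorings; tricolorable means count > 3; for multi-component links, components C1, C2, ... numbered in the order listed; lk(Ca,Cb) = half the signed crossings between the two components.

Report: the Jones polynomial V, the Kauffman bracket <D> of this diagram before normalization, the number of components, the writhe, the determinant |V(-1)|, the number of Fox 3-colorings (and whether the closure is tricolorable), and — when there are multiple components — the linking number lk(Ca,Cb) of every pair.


Jones polynomial: V(x) = -x^-9 + 2x^-8 - 3x^-7 + 3x^-6 - 3x^-5 + 3x^-4 - x^-3 + x^-2
<D> = -A^-7 + A^-3 - 3A + 3A^5 - 3A^9 + 3A^13 - 2A^17 + A^21; writhe -5
components 1, writhe -5 (9 crossings)
3-colorings: 3 of 3^9, det 17 — not tricolorable
note: det 17 = |V(-1)|; not divisible by 3, so not tricolorable


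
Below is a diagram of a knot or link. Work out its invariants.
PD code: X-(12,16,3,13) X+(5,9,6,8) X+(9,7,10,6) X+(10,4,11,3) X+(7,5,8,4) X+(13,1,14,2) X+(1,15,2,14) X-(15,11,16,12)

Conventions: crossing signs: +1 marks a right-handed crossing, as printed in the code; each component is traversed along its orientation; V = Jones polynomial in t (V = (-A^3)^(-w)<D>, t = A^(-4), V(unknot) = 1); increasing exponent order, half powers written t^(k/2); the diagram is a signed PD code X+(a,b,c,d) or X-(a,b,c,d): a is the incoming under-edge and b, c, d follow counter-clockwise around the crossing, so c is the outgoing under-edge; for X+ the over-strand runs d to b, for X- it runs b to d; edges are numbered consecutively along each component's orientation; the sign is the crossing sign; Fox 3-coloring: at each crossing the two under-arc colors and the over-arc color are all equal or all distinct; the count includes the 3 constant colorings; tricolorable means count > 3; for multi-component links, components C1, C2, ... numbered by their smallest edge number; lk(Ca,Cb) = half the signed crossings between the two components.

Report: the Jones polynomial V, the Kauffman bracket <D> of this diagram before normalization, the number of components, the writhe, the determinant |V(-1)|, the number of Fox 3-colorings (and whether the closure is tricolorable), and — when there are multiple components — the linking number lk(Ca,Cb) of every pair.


Jones polynomial: V(t) = t^-1 + 3t - t^2 + 3t^3 - 2t^4 + t^5 - t^6
<D> = -A^-12 + A^-8 - 2A^-4 + 3 - A^4 + 3A^8 + A^16; writhe +4
components 3, writhe +4 (8 crossings)
linking number lk(C1,C2) = 0
lk(C1,C3): +1
lk(C2,C3) = -1
3-colorings: 9 of 3^8, det 12 — tricolorable
note: w = +4 (over 8 crossings) is diagram-only; (-A^3)^(-4) removes it from V


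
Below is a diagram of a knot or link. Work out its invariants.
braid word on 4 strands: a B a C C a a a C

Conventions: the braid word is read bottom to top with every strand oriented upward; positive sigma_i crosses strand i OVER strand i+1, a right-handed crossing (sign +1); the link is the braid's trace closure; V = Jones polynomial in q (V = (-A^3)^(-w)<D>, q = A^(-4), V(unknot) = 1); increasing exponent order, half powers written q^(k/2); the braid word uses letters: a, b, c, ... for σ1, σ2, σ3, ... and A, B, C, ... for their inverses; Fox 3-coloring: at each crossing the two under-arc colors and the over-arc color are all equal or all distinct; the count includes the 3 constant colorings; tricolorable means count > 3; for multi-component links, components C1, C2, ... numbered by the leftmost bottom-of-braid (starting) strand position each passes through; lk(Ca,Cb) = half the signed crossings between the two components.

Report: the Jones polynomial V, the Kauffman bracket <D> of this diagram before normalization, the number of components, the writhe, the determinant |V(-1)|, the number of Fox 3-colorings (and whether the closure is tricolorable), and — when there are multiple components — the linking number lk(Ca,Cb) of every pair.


V = -q^-2 + q^-1 - 1 + 3q - 2q^2 + 3q^3 - 2q^4 + q^5 - q^6
<D> = A^-21 - A^-17 + 2A^-13 - 3A^-9 + 2A^-5 - 3A^-1 + A^3 - A^7 + A^11 (w = +1)
1 component over 9 crossings, w = +1
9 Fox colorings among 3^9, |V(-1)| = 15: tricolorable
why: w = +1 shifts under R1 moves; the (-A^3)^(-1) factor cancels that in V


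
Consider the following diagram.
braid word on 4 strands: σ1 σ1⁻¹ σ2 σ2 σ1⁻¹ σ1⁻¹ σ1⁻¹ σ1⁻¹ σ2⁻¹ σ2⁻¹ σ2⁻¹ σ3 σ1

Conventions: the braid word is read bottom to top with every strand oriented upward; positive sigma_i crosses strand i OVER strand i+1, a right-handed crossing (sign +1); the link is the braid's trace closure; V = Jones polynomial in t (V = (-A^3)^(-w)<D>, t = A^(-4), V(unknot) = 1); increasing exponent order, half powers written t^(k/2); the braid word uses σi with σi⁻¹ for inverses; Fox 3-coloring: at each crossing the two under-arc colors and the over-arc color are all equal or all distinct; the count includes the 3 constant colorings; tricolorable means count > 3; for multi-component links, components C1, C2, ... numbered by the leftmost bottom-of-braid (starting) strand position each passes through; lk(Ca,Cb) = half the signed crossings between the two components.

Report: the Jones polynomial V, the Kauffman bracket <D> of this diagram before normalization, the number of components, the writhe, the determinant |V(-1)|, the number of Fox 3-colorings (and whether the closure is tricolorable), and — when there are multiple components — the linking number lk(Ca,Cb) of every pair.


V(t) = t^-8 - 2t^-7 + 3t^-6 - 4t^-5 + 3t^-4 - 3t^-3 + 3t^-2 - t^-1 + 1
bracket: -A^-9 + A^-5 - 3A^-1 + 3A^3 - 3A^7 + 4A^11 - 3A^15 + 2A^19 - A^23, w = -3
1 component, writhe -3, over 13 crossings
det 21, colorings 9 of 3^13 — tricolorable
observation: |V(-1)| = 21: so tricolorable, since 3 divides 21


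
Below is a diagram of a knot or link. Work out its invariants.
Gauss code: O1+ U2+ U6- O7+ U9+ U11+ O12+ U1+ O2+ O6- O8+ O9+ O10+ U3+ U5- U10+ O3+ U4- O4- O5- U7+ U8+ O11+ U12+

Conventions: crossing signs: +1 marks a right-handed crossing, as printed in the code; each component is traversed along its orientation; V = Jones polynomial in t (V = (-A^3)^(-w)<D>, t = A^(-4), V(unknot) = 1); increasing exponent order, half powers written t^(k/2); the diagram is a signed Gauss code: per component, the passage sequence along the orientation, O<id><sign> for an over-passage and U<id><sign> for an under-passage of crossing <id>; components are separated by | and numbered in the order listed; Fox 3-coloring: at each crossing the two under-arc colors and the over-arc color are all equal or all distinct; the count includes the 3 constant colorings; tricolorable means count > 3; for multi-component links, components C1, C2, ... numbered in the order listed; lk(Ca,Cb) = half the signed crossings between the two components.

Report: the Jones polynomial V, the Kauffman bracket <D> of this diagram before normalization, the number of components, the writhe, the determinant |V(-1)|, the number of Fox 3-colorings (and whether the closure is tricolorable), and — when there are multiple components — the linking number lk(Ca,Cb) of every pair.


V(t) = t^2 + t^4 - t^5 + t^6 - t^7
bracket: -A^-10 + A^-6 - A^-2 + A^2 + A^10, w = +6
1 component, writhe +6, over 12 crossings
det 5, colorings 3 of 3^12 — not tricolorable
observation: det 5 = |V(-1)|; not divisible by 3, so not tricolorable


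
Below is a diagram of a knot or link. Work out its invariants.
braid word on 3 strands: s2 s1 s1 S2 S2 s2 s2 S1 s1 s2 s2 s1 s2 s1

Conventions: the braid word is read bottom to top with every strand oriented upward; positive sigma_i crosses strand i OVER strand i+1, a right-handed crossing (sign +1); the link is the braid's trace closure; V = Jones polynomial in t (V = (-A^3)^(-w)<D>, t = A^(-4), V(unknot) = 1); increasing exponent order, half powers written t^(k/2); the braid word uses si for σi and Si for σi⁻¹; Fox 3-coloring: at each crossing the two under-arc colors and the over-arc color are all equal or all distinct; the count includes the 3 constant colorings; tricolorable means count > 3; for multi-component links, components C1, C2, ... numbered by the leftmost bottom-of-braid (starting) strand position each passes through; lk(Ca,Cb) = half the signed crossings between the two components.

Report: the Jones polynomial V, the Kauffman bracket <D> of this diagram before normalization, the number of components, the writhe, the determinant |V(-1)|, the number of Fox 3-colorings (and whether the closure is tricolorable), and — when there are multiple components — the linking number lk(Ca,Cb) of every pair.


Jones polynomial: V(t) = t^3 + t^5 - t^8
<D> = -A^-8 + A^4 + A^12; writhe +8
components 1, writhe +8 (14 crossings)
3-colorings: 9 of 3^14, det 3 — tricolorable
note: the word shrinks to σ2 σ1 σ1 σ2 σ2 σ1 σ2 σ1 after cancelling


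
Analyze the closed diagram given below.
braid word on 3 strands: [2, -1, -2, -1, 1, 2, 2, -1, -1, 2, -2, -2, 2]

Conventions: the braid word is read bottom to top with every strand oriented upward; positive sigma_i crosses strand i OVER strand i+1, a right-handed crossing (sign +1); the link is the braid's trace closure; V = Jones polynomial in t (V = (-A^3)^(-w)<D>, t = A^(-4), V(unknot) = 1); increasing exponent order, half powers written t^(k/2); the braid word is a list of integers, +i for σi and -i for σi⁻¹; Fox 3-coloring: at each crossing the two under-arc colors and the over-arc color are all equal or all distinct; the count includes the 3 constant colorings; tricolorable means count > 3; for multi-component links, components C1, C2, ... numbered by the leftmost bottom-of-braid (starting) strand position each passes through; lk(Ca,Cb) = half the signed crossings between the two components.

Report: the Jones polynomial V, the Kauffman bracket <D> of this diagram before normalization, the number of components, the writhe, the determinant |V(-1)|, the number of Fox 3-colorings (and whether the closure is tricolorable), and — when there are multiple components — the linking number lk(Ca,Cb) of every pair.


V = t^(-7/2) - 2t^(-5/2) + t^(-3/2) - 2t^(-1/2) + t^(1/2) - t^(3/2)
<D> = A^-9 - A^-5 + 2A^-1 - A^3 + 2A^7 - A^11 (w = -1)
2 components over 13 crossings, w = -1
lk(C1,C2): 0
3 Fox colorings among 3^13, |V(-1)| = 8: not tricolorable
why: w = -1 shifts under R1 moves; the (-A^3)^(1) factor cancels that in V


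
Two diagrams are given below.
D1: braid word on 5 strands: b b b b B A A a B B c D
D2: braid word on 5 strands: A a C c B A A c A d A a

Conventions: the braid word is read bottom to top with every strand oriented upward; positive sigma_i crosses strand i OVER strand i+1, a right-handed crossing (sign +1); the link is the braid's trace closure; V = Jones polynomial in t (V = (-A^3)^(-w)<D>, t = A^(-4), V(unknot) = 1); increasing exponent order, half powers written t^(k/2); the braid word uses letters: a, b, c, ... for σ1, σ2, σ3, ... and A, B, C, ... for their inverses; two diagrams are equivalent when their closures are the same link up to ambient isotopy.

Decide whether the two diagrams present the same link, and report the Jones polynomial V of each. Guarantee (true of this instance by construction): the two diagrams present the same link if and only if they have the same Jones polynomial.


same link: no
V(D1) = 1  [12 crossings, <D> = 1, w = 0]
V(D2) = -t^-4 + t^-3 + t^-1  [12 crossings, <D> = A^-2 + A^6 - A^10, w = -2]
insight: 2 values of V(t) split the 2 diagrams


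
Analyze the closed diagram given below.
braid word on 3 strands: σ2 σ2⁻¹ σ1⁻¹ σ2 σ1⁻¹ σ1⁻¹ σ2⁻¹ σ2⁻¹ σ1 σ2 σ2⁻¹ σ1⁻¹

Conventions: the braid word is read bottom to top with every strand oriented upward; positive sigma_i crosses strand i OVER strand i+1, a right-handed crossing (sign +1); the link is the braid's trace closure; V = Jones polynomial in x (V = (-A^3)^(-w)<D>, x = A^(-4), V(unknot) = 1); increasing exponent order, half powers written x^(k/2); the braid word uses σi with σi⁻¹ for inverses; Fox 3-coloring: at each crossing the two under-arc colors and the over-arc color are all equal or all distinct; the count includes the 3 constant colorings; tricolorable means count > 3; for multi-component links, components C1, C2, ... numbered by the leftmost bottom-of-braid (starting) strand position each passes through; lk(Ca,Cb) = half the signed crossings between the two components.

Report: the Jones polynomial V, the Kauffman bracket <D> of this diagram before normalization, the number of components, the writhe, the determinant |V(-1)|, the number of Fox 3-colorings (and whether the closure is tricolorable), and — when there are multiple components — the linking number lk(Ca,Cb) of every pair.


Jones polynomial: V(x) = -x^-6 + x^-5 - x^-4 + 2x^-3 - x^-2 + x^-1
<D> = A^-8 - A^-4 + 2 - A^4 + A^8 - A^12; writhe -4
components 1, writhe -4 (12 crossings)
3-colorings: 3 of 3^12, det 7 — not tricolorable
note: the word shrinks to σ1⁻¹ σ2 σ1⁻¹ σ1⁻¹ σ2⁻¹ σ2⁻¹ after cancelling


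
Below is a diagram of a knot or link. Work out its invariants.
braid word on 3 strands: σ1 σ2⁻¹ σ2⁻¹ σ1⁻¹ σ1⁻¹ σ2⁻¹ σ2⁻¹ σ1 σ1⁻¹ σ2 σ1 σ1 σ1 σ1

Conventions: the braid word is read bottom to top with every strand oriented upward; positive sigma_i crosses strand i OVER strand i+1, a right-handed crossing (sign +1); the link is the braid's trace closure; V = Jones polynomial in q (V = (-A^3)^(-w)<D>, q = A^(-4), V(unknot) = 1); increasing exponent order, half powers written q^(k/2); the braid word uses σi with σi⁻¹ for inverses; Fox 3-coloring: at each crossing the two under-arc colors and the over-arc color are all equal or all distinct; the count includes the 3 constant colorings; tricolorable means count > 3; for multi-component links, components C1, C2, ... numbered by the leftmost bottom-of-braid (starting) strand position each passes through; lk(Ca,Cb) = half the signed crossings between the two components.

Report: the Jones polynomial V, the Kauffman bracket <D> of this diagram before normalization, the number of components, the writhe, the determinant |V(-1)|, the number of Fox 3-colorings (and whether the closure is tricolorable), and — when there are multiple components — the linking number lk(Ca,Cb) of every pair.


Jones polynomial: V(q) = -q^-4 + q^-3 - q^-2 + 2q^-1 - 1 + 2q - q^2 + q^3 - q^4
<D> = -A^-16 + A^-12 - A^-8 + 2A^-4 - 1 + 2A^4 - A^8 + A^12 - A^16; writhe 0
components 1, writhe 0 (14 crossings)
3-colorings: 3 of 3^14, det 11 — not tricolorable
note: w = 0 shifts under R1 moves; the (-A^3)^(0) factor cancels that in V


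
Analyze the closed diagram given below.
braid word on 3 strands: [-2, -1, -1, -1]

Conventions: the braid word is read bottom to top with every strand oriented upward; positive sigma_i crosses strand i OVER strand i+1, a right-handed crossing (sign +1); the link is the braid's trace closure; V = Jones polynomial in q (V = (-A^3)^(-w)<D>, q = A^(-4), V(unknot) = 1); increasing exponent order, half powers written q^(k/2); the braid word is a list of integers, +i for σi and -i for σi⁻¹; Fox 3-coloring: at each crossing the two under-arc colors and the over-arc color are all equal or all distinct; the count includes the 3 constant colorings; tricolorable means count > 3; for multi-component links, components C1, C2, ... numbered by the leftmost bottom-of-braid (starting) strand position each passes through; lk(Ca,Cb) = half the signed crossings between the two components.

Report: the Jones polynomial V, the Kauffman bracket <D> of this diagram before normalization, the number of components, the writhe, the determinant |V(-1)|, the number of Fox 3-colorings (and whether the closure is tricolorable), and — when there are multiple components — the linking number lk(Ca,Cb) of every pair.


V = -q^-4 + q^-3 + q^-1
<D> = A^-8 + 1 - A^4 (w = -4)
1 component over 4 crossings, w = -4
9 Fox colorings among 3^4, |V(-1)| = 3: tricolorable
why: the span of V is 3, forcing >= 3 crossings in any diagram


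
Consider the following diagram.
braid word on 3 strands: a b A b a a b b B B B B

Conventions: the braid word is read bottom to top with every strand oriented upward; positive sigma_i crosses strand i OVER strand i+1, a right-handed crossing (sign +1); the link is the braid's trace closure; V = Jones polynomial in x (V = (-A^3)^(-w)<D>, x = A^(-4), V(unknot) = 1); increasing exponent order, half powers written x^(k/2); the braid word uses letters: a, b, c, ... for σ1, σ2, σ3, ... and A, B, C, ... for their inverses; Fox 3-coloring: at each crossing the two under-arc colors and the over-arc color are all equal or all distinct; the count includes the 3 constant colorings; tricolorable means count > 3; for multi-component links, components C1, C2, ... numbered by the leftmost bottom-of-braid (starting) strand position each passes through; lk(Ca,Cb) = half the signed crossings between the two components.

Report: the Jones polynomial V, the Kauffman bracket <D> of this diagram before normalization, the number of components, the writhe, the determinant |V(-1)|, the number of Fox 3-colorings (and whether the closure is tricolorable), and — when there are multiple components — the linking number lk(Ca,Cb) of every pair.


Jones polynomial: V(x) = -x^-1 + 2 - x + 2x^2 - x^3 + x^4 - x^5
<D> = -A^-14 + A^-10 - A^-6 + 2A^-2 - A^2 + 2A^6 - A^10; writhe +2
components 1, writhe +2 (12 crossings)
3-colorings: 9 of 3^12, det 9 — tricolorable
note: the word shrinks to σ1 σ2 σ1⁻¹ σ2 σ1 σ1 σ2⁻¹ σ2⁻¹ after cancelling


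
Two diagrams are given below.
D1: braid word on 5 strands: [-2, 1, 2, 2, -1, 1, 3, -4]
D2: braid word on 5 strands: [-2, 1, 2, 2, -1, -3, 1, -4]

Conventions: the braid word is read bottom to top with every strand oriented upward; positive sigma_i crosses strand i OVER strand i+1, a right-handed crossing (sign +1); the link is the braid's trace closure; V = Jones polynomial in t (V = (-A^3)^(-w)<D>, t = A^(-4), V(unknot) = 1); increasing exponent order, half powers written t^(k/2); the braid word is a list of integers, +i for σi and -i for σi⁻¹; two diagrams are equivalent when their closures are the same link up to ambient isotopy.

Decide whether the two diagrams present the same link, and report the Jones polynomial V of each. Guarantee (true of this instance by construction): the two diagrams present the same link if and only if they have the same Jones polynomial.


equivalent: yes
D1 (bracket A^6; 8 crossings at w = +2): V = 1
V(D2) = 1  [8 crossings, <D> = 1, w = 0]
observation: all 2 diagrams share one V(t), hence one class


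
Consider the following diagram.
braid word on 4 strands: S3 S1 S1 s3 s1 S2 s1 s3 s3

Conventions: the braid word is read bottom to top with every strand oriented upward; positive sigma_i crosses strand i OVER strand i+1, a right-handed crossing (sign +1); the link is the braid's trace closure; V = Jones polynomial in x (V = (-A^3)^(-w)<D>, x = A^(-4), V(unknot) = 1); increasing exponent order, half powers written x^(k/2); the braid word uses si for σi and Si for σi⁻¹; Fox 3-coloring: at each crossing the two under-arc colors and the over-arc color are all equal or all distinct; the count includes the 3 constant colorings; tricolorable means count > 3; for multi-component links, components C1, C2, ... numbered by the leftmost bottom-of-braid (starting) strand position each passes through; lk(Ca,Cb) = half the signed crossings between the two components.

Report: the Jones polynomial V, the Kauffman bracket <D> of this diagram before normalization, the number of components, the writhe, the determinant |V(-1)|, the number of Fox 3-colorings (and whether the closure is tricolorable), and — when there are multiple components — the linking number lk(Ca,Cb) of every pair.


V(x) = 1 + x + x^2 + x^3
bracket: -A^-9 - A^-5 - A^-1 - A^3, w = +1
3 components, writhe +1, over 9 crossings
lk(C1,C2) = 0
linking number lk(C1,C3) = +1
lk(C2,C3): 0
det 0, colorings 9 of 3^9 — tricolorable
observation: summing lk over 3 pairs gives +1


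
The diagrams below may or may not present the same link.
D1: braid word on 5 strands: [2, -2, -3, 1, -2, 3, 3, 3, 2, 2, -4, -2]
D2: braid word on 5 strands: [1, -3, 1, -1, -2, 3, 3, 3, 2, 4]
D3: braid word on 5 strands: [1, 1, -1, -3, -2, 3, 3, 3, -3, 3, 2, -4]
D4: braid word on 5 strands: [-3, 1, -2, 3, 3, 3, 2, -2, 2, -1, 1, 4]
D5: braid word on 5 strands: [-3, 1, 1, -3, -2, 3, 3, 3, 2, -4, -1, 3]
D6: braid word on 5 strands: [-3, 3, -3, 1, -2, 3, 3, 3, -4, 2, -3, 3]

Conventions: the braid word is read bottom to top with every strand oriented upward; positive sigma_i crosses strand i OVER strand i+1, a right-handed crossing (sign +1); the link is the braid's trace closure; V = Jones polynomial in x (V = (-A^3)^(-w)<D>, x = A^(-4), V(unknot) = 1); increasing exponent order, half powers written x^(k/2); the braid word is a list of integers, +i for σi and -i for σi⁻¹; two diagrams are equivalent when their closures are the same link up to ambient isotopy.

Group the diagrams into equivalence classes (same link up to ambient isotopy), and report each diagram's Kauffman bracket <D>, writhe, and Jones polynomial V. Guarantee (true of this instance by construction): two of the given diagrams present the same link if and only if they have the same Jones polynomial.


classes: {D1, D2, D3, D4, D5, D6}
V(D1) = x + x^3 - x^4  [12 crossings, <D> = -A^-10 + A^-6 + A^2, w = +2]
D2 (bracket -A^-4 + 1 + A^8; 10 crossings at w = +4): V = x + x^3 - x^4
V(D3) = x + x^3 - x^4  [12 crossings, <D> = -A^-10 + A^-6 + A^2, w = +2]
V(D4) = x + x^3 - x^4  [12 crossings, <D> = -A^-4 + 1 + A^8, w = +4]
V(D5) = x + x^3 - x^4  (w +2, c 12, <D> = -A^-10 + A^-6 + A^2)
V(D6) = x + x^3 - x^4  [12 crossings, <D> = -A^-10 + A^-6 + A^2, w = +2]
note: one V(x) for all 6 diagrams — one class (guaranteed)


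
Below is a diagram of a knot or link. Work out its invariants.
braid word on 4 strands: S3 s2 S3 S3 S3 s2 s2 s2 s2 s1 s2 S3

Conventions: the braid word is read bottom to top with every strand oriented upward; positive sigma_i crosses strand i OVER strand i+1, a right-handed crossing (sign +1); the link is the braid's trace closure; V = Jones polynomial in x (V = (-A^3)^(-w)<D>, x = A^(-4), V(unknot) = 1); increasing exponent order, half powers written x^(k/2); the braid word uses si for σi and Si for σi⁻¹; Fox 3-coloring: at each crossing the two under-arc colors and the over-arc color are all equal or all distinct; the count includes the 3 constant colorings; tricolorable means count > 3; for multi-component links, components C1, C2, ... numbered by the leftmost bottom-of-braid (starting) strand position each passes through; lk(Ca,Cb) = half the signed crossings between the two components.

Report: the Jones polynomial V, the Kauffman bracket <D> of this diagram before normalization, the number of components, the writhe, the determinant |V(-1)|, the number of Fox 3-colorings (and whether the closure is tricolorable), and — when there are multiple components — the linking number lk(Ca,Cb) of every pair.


V(x) = x^(-9/2) - 2x^(-7/2) + 4x^(-5/2) - 6x^(-3/2) + 7x^(-1/2) - 10x^(1/2) + 9x^(3/2) - 8x^(5/2) + 6x^(7/2) - 4x^(9/2) + 2x^(11/2) - x^(13/2)
bracket: -A^-20 + 2A^-16 - 4A^-12 + 6A^-8 - 8A^-4 + 9 - 10A^4 + 7A^8 - 6A^12 + 4A^16 - 2A^20 + A^24, w = +2
2 components, writhe +2, over 12 crossings
lk(C1,C2) = +2
det 60, colorings 9 of 3^12 — tricolorable
observation: det 60 = |V(-1)|; divisible by 3, so tricolorable


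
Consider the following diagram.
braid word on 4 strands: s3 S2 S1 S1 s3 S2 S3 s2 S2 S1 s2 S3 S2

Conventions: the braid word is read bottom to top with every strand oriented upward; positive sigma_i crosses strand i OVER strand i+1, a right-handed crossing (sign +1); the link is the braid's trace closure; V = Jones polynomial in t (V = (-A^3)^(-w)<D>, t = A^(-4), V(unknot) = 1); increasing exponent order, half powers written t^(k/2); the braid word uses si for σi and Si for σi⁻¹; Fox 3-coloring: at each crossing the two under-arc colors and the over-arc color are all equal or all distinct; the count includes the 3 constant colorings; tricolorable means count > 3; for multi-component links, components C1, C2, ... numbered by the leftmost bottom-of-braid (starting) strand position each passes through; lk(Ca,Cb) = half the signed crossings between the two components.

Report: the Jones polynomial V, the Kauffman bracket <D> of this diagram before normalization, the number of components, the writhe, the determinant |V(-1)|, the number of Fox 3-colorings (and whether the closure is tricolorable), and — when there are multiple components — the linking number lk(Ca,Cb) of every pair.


Jones polynomial: V(t) = -t^-8 + 2t^-7 - 3t^-6 + 4t^-5 - 5t^-4 + 5t^-3 - 3t^-2 + 3t^-1 - 1
<D> = A^-15 - 3A^-11 + 3A^-7 - 5A^-3 + 5A - 4A^5 + 3A^9 - 2A^13 + A^17; writhe -5
components 1, writhe -5 (13 crossings)
3-colorings: 9 of 3^13, det 27 — tricolorable
note: inverse pairs cancel, leaving σ3 σ2⁻¹ σ1⁻¹ σ1⁻¹ σ3 σ2⁻¹ σ3⁻¹ σ1⁻¹ σ2 σ3⁻¹ σ2⁻¹
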